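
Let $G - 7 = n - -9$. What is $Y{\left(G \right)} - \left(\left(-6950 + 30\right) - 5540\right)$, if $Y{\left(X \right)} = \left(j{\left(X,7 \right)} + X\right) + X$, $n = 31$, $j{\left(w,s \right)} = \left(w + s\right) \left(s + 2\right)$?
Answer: $13040$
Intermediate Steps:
$j{\left(w,s \right)} = \left(2 + s\right) \left(s + w\right)$ ($j{\left(w,s \right)} = \left(s + w\right) \left(2 + s\right) = \left(2 + s\right) \left(s + w\right)$)
$G = 47$ ($G = 7 + \left(31 - -9\right) = 7 + \left(31 + 9\right) = 7 + 40 = 47$)
$Y{\left(X \right)} = 63 + 11 X$ ($Y{\left(X \right)} = \left(\left(7^{2} + 2 \cdot 7 + 2 X + 7 X\right) + X\right) + X = \left(\left(49 + 14 + 2 X + 7 X\right) + X\right) + X = \left(\left(63 + 9 X\right) + X\right) + X = \left(63 + 10 X\right) + X = 63 + 11 X$)
$Y{\left(G \right)} - \left(\left(-6950 + 30\right) - 5540\right) = \left(63 + 11 \cdot 47\right) - \left(\left(-6950 + 30\right) - 5540\right) = \left(63 + 517\right) - \left(-6920 - 5540\right) = 580 - -12460 = 580 + 12460 = 13040$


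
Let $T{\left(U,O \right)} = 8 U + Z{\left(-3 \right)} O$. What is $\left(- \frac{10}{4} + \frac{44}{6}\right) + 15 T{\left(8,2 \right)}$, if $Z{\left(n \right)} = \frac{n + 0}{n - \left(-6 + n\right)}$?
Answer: $\frac{5699}{6} \approx 949.83$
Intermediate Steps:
$Z{\left(n \right)} = \frac{n}{6}$
$T{\left(U,O \right)} = 8 U - \frac{O}{2}$ ($T{\left(U,O \right)} = 8 U + \frac{1}{6} \left(-3\right) O = 8 U - \frac{O}{2}$)
$\left(- \frac{10}{4} + \frac{44}{6}\right) + 15 T{\left(8,2 \right)} = \left(- \frac{10}{4} + \frac{44}{6}\right) + 15 \left(8 \cdot 8 - 1\right) = \left(\left(-10\right) \frac{1}{4} + 44 \cdot \frac{1}{6}\right) + 15 \left(64 - 1\right) = \left(- \frac{5}{2} + \frac{22}{3}\right) + 15 \cdot 63 = \frac{29}{6} + 945 = \frac{5699}{6}$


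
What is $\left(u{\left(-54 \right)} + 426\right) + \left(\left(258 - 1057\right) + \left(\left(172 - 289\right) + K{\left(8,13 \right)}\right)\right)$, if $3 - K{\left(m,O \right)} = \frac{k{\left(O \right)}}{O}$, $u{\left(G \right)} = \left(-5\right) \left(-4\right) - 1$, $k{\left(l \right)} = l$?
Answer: $-469$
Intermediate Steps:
$u{\left(G \right)} = 19$ ($u{\left(G \right)} = 20 - 1 = 19$)
$K{\left(m,O \right)} = 2$ ($K{\left(m,O \right)} = 3 - \frac{O}{O} = 3 - 1 = 2$)
$\left(u{\left(-54 \right)} + 426\right) + \left(\left(258 - 1057\right) + \left(\left(172 - 289\right) + K{\left(8,13 \right)}\right)\right) = \left(19 + 426\right) + \left(\left(258 - 1057\right) + \left(\left(172 - 289\right) + 2\right)\right) = 445 + \left(-799 + \left(-117 + 2\right)\right) = 445 - 914 = -469$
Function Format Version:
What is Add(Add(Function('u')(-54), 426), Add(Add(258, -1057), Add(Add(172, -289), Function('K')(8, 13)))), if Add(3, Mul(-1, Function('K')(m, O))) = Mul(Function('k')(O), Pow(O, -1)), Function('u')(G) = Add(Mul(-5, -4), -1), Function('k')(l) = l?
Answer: -469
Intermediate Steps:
Function('u')(G) = 19 (Function('u')(G) = Add(20, -1) = 19)
Function('K')(m, O) = 2 (Function('K')(m, O) = Add(3, Mul(-1, Mul(O, Pow(O, -1)))) = Add(3, Mul(-1, 1)) = Add(3, -1) = 2)
Add(Add(Function('u')(-54), 426), Add(Add(258, -1057), Add(Add(172, -289), Function('K')(8, 13)))) = Add(Add(19, 426), Add(Add(258, -1057), Add(Add(172, -289), 2))) = Add(445, Add(-799, Add(-117, 2))) = Add(445, Add(-799, -115)) = Add(445, -914) = -469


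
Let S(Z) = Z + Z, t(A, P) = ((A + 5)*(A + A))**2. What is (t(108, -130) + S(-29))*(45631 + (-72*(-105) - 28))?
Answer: 31671878834178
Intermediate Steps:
t(A, P) = 4*A**2*(5 + A)**2 (t(A, P) = ((5 + A)*(2*A))**2 = (2*A*(5 + A))**2 = 4*A**2*(5 + A)**2)
S(Z) = 2*Z
(t(108, -130) + S(-29))*(45631 + (-72*(-105) - 28)) = (4*108**2*(5 + 108)**2 + 2*(-29))*(45631 + (-72*(-105) - 28)) = (4*11664*113**2 - 58)*(45631 + (7560 - 28)) = (4*11664*12769 - 58)*(45631 + 7532) = (595750464 - 58)*53163 = 595750406*53163 = 31671878834178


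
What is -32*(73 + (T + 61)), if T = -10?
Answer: -3968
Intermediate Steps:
-32*(73 + (T + 61)) = -32*(73 + (-10 + 61)) = -32*(73 + 51) = -32*124 = -3968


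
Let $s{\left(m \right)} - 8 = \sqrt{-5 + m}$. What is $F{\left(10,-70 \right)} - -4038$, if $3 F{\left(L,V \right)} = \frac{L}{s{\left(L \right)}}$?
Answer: $\frac{714806}{177} - \frac{10 \sqrt{5}}{177} \approx 4038.3$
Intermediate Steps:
$s{\left(m \right)} = 8 + \sqrt{-5 + m}$
$F{\left(L,V \right)} = \frac{L}{3 \left(8 + \sqrt{-5 + L}\right)}$ ($F{\left(L,V \right)} = \frac{L \frac{1}{8 + \sqrt{-5 + L}}}{3} = \frac{L}{3 \left(8 + \sqrt{-5 + L}\right)}$)
$F{\left(10,-70 \right)} - -4038 = \frac{1}{3} \cdot 10 \frac{1}{8 + \sqrt{-5 + 10}} - -4038 = \frac{1}{3} \cdot 10 \frac{1}{8 + \sqrt{5}} + 4038 = \frac{10}{3 \left(8 + \sqrt{5}\right)} + 4038 = 4038 + \frac{10}{3 \left(8 + \sqrt{5}\right)}$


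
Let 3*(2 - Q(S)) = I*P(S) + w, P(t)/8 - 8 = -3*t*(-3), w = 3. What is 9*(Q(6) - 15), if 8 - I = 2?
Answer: -9054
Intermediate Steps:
I = 6 (I = 8 - 1*2 = 8 - 2 = 6)
P(t) = 64 + 72*t (P(t) = 64 + 8*(-3*t*(-3)) = 64 + 8*(9*t) = 64 + 72*t)
Q(S) = -127 - 144*S (Q(S) = 2 - (6*(64 + 72*S) + 3)/3 = 2 - ((384 + 432*S) + 3)/3 = 2 - (387 + 432*S)/3 = 2 + (-129 - 144*S) = -127 - 144*S)
9*(Q(6) - 15) = 9*((-127 - 144*6) - 15) = 9*((-127 - 864) - 15) = 9*(-991 - 15) = 9*(-1006) = -9054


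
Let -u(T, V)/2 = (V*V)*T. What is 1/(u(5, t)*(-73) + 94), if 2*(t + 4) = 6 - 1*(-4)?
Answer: 1/824 ≈ 0.0012136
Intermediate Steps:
t = 1 (t = -4 + (6 - 1*(-4))/2 = -4 + (6 + 4)/2 = -4 + (½)*10 = -4 + 5 = 1)
u(T, V) = -2*T*V² (u(T, V) = -2*V*V*T = -2*V²*T = -2*T*V²)
1/(u(5, t)*(-73) + 94) = 1/(-2*5*1²*(-73) + 94) = 1/(-2*5*1*(-73) + 94) = 1/(-10*(-73) + 94) = 1/(730 + 94) = 1/824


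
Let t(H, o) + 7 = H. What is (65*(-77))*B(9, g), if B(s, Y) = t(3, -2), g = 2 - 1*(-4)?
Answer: 20020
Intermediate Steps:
g = 6 (g = 2 + 4 = 6)
t(H, o) = -7 + H
B(s, Y) = -4 (B(s, Y) = -7 + 3 = -4)
(65*(-77))*B(9, g) = (65*(-77))*(-4) = -5005*(-4) = 20020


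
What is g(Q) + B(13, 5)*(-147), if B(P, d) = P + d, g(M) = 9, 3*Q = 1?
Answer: -2637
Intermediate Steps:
Q = ⅓ (Q = (⅓)*1 = ⅓ ≈ 0.33333)
g(Q) + B(13, 5)*(-147) = 9 + (13 + 5)*(-147) = 9 + 18*(-147) = 9 - 2646 = -2637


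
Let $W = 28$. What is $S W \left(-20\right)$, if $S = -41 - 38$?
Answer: $44240$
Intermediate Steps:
$S = -79$
$S W \left(-20\right) = \left(-79\right) 28 \left(-20\right) = \left(-2212\right) \left(-20\right) = 44240$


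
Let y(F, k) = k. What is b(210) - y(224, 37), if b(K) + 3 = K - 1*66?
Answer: 104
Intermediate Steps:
b(K) = -69 + K (b(K) = -3 + (K - 1*66) = -3 + (K - 66) = -3 + (-66 + K) = -69 + K)
b(210) - y(224, 37) = (-69 + 210) - 1*37 = 141 - 37 = 104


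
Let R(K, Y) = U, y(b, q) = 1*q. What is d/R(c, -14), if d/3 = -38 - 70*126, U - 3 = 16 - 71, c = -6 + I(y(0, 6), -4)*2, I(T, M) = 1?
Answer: 13287/26 ≈ 511.04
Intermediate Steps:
y(b, q) = q
c = -4 (c = -6 + 1*2 = -6 + 2 = -4)
U = -52 (U = 3 + (16 - 71) = 3 - 55 = -52)
R(K, Y) = -52
d = -26574 (d = 3*(-38 - 70*126) = 3*(-38 - 8820) = 3*(-8858) = -26574)
d/R(c, -14) = -26574/(-52) = -26574*(-1/52) = 13287/26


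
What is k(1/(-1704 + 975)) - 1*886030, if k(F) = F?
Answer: -645915871/729 ≈ -8.8603e+5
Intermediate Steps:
k(1/(-1704 + 975)) - 1*886030 = 1/(-1704 + 975) - 1*886030 = 1/(-729) - 886030 = -1/729 - 886030 = -645915871/729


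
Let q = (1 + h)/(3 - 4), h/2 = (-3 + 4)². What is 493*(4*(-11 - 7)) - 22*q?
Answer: -35430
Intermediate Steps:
h = 2 (h = 2*(-3 + 4)² = 2*1² = 2*1 = 2)
q = -3 (q = (1 + 2)/(3 - 4) = 3/(-1) = 3*(-1) = -3)
493*(4*(-11 - 7)) - 22*q = 493*(4*(-11 - 7)) - 22*(-3) = 493*(4*(-18)) + 66 = 493*(-72) + 66 = -35496 + 66 = -35430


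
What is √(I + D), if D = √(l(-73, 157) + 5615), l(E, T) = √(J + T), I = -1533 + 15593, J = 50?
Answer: √(14060 + √(5615 + 3*√23)) ≈ 118.89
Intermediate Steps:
I = 14060
l(E, T) = √(50 + T)
D = √(5615 + 3*√23) (D = √(√(50 + 157) + 5615) = √(√207 + 5615) = √(3*√23 + 5615) = √(5615 + 3*√23) ≈ 75.029)
√(I + D) = √(14060 + √(5615 + 3*√23))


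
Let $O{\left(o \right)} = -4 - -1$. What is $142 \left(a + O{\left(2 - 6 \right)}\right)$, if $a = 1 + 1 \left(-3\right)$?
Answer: $-710$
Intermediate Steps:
$O{\left(o \right)} = -3$ ($O{\left(o \right)} = -4 + 1 = -3$)
$a = -2$ ($a = 1 - 3 = -2$)
$142 \left(a + O{\left(2 - 6 \right)}\right) = 142 \left(-2 - 3\right) = 142 \left(-5\right) = -710$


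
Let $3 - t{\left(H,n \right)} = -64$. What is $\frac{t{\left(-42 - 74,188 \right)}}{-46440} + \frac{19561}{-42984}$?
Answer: $- \frac{117193}{256710} \approx -0.45652$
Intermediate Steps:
$t{\left(H,n \right)} = 67$ ($t{\left(H,n \right)} = 3 - -64 = 3 + 64 = 67$)
$\frac{t{\left(-42 - 74,188 \right)}}{-46440} + \frac{19561}{-42984} = \frac{67}{-46440} + \frac{19561}{-42984} = 67 \left(- \frac{1}{46440}\right) + 19561 \left(- \frac{1}{42984}\right) = - \frac{67}{46440} - \frac{19561}{42984} = - \frac{117193}{256710}$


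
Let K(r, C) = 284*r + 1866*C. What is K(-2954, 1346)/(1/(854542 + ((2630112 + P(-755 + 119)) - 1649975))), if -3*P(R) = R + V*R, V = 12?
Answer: 3073477524500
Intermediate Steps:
P(R) = -13*R/3 (P(R) = -(R + 12*R)/3 = -13*R/3)
K(-2954, 1346)/(1/(854542 + ((2630112 + P(-755 + 119)) - 1649975))) = (284*(-2954) + 1866*1346)/(1/(854542 + ((2630112 - 13*(-755 + 119)/3) - 1649975))) = (-838936 + 2511636)/(1/(854542 + ((2630112 - 13/3*(-636)) - 1649975))) = 1672700/(1/(854542 + ((2630112 + 2756) - 1649975))) = 1672700/(1/(854542 + (2632868 - 1649975))) = 1672700/(1/(854542 + 982893)) = 1672700/(1/1837435) = 1672700*1837435 = 3073477524500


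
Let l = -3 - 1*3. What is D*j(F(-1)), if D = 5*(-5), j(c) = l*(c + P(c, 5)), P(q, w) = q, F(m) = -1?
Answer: -300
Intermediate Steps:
l = -6 (l = -3 - 3 = -6)
j(c) = -12*c (j(c) = -6*(c + c) = -12*c)
D = -25
D*j(F(-1)) = -(-300)*(-1) = -25*12 = -300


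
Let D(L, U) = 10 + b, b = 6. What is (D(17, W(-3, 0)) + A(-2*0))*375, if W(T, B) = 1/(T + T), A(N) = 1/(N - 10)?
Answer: 11925/2 ≈ 5962.5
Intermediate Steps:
A(N) = 1/(-10 + N)
W(T, B) = 1/(2*T)
D(L, U) = 16 (D(L, U) = 10 + 6 = 16)
(D(17, W(-3, 0)) + A(-2*0))*375 = (16 + 1/(-10 - 2*0))*375 = (16 + 1/(-10 + 0))*375 = (16 + 1/(-10))*375 = (16 - 1/10)*375 = (159/10)*375 = 11925/2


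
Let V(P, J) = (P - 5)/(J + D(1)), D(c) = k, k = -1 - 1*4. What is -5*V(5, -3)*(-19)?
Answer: 0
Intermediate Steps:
k = -5 (k = -1 - 4 = -5)
D(c) = -5
V(P, J) = (-5 + P)/(-5 + J) (V(P, J) = (P - 5)/(J - 5) = (-5 + P)/(-5 + J))
-5*V(5, -3)*(-19) = -5*(-5 + 5)/(-5 - 3)*(-19) = -5*0/(-8)*(-19) = -(-5)*0/8*(-19) = -5*0*(-19) = 0*(-19) = 0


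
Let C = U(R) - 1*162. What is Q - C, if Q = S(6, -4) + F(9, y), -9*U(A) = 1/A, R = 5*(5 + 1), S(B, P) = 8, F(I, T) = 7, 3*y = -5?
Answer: 47791/270 ≈ 177.00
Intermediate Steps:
y = -5/3 (y = (⅓)*(-5) = -5/3 ≈ -1.6667)
R = 30 (R = 5*6 = 30)
U(A) = -1/(9*A)
C = -43741/270 (C = -⅑/30 - 1*162 = -⅑*1/30 - 162 = -1/270 - 162 = -43741/270 ≈ -162.00)
Q = 15 (Q = 8 + 7 = 15)
Q - C = 15 - 1*(-43741/270) = 15 + 43741/270 = 47791/270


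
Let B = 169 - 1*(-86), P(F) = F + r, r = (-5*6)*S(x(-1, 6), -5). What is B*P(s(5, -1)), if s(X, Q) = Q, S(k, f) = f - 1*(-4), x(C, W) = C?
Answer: 7395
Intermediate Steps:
S(k, f) = 4 + f (S(k, f) = f + 4 = 4 + f)
r = 30 (r = (-5*6)*(4 - 5) = -30*(-1) = 30)
P(F) = 30 + F (P(F) = F + 30 = 30 + F)
B = 255 (B = 169 + 86 = 255)
B*P(s(5, -1)) = 255*(30 - 1) = 255*29 = 7395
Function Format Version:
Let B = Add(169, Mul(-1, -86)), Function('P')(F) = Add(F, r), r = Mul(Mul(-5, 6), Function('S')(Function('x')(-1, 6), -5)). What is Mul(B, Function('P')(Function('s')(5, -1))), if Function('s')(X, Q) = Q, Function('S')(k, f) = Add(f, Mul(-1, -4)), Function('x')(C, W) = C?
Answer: 7395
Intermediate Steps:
Function('S')(k, f) = Add(4, f) (Function('S')(k, f) = Add(f, 4) = Add(4, f))
r = 30 (r = Mul(Mul(-5, 6), Add(4, -5)) = Mul(-30, -1) = 30)
Function('P')(F) = Add(30, F) (Function('P')(F) = Add(F, 30) = Add(30, F))
B = 255 (B = Add(169, 86) = 255)
Mul(B, Function('P')(Function('s')(5, -1))) = Mul(255, Add(30, -1)) = Mul(255, 29) = 7395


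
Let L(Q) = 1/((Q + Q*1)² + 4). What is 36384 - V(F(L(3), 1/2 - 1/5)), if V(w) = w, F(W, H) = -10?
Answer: 36394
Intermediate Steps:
L(Q) = 1/(4 + 4*Q²) (L(Q) = 1/((Q + Q)² + 4) = 1/((2*Q)² + 4) = 1/(4*Q² + 4) = 1/(4 + 4*Q²))
36384 - V(F(L(3), 1/2 - 1/5)) = 36384 - 1*(-10) = 36384 + 10 = 36394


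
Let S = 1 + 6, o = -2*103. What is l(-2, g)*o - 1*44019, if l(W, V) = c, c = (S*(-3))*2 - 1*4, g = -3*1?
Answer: -34543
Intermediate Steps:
o = -206
S = 7
g = -3
c = -46 (c = (7*(-3))*2 - 1*4 = -21*2 - 4 = -42 - 4 = -46)
l(W, V) = -46
l(-2, g)*o - 1*44019 = -46*(-206) - 1*44019 = 9476 - 44019 = -34543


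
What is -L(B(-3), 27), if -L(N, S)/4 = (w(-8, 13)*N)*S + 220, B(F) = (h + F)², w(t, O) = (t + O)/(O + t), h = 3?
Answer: 880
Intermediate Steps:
w(t, O) = 1 (w(t, O) = (O + t)/(O + t) = 1)
B(F) = (3 + F)²
L(N, S) = -880 - 4*N*S (L(N, S) = -4*((1*N)*S + 220) = -4*(N*S + 220) = -4*(220 + N*S) = -880 - 4*N*S)
-L(B(-3), 27) = -(-880 - 4*(3 - 3)²*27) = -(-880 - 4*0²*27) = -(-880 - 4*0*27) = -(-880 + 0) = -1*(-880) = 880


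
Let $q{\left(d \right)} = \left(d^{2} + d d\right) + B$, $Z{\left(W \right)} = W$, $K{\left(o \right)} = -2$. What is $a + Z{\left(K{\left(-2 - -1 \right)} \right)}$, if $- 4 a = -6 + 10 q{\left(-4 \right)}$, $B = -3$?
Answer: $-73$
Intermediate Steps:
$q{\left(d \right)} = -3 + 2 d^{2}$ ($q{\left(d \right)} = \left(d^{2} + d d\right) - 3 = \left(d^{2} + d^{2}\right) - 3 = 2 d^{2} - 3 = -3 + 2 d^{2}$)
$a = -71$ ($a = - \frac{-6 + 10 \left(-3 + 2 \left(-4\right)^{2}\right)}{4} = - \frac{-6 + 10 \left(-3 + 2 \cdot 16\right)}{4} = - \frac{-6 + 10 \left(-3 + 32\right)}{4} = - \frac{-6 + 10 \cdot 29}{4} = - \frac{-6 + 290}{4} = \left(- \frac{1}{4}\right) 284 = -71$)
$a + Z{\left(K{\left(-2 - -1 \right)} \right)} = -71 - 2 = -73$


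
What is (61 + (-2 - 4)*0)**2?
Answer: 3721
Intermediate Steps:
(61 + (-2 - 4)*0)**2 = (61 - 6*0)**2 = (61 + 0)**2 = 61**2 = 3721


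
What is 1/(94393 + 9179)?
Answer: 1/103572 ≈ 9.6551e-6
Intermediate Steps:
1/(94393 + 9179) = 1/103572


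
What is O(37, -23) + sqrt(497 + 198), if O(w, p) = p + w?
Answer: 14 + sqrt(695) ≈ 40.363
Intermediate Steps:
O(37, -23) + sqrt(497 + 198) = (-23 + 37) + sqrt(497 + 198) = 14 + sqrt(695)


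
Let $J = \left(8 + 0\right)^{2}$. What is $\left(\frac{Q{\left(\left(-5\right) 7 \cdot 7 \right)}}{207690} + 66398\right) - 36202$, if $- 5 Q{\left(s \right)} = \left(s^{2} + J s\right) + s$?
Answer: $\frac{29863802}{989} \approx 30196.0$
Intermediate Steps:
$J = 64$ ($J = 8^{2} = 64$)
$Q{\left(s \right)} = - 13 s - \frac{s^{2}}{5}$ ($Q{\left(s \right)} = - \frac{\left(s^{2} + 64 s\right) + s}{5} = - \frac{s^{2} + 65 s}{5} = - 13 s - \frac{s^{2}}{5}$)
$\left(\frac{Q{\left(\left(-5\right) 7 \cdot 7 \right)}}{207690} + 66398\right) - 36202 = \left(\frac{\left(- \frac{1}{5}\right) \left(-5\right) 7 \cdot 7 \left(65 + \left(-5\right) 7 \cdot 7\right)}{207690} + 66398\right) - 36202 = \left(- \frac{\left(-35\right) 7 \left(65 - 245\right)}{5} \cdot \frac{1}{207690} + 66398\right) - 36202 = \left(\left(- \frac{1}{5}\right) \left(-245\right) \left(65 - 245\right) \frac{1}{207690} + 66398\right) - 36202 = \left(\left(- \frac{1}{5}\right) \left(-245\right) \left(-180\right) \frac{1}{207690} + 66398\right) - 36202 = \left(\left(-8820\right) \frac{1}{207690} + 66398\right) - 36202 = \left(- \frac{42}{989} + 66398\right) - 36202 = \frac{65667580}{989} - 36202 = \frac{29863802}{989}$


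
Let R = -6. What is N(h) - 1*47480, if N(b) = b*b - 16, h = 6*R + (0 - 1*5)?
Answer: -45815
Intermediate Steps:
h = -41 (h = 6*(-6) + (0 - 1*5) = -36 + (0 - 5) = -36 - 5 = -41)
N(b) = -16 + b² (N(b) = b² - 16 = -16 + b²)
N(h) - 1*47480 = (-16 + (-41)²) - 1*47480 = (-16 + 1681) - 47480 = 1665 - 47480 = -45815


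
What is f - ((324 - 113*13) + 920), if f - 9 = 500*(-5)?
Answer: -2266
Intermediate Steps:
f = -2491 (f = 9 + 500*(-5) = 9 - 2500 = -2491)
f - ((324 - 113*13) + 920) = -2491 - ((324 - 113*13) + 920) = -2491 - ((324 - 1469) + 920) = -2491 - (-1145 + 920) = -2491 - 1*(-225) = -2491 + 225 = -2266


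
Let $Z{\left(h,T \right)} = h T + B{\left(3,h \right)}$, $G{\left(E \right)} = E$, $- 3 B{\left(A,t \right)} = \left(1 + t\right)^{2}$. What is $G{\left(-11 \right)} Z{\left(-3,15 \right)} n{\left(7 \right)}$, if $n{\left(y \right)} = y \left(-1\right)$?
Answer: $- \frac{10703}{3} \approx -3567.7$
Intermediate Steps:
$B{\left(A,t \right)} = - \frac{\left(1 + t\right)^{2}}{3}$
$n{\left(y \right)} = - y$
$Z{\left(h,T \right)} = - \frac{\left(1 + h\right)^{2}}{3} + T h$ ($Z{\left(h,T \right)} = h T - \frac{\left(1 + h\right)^{2}}{3} = T h - \frac{\left(1 + h\right)^{2}}{3} = - \frac{\left(1 + h\right)^{2}}{3} + T h$)
$G{\left(-11 \right)} Z{\left(-3,15 \right)} n{\left(7 \right)} = - 11 \left(- \frac{\left(1 - 3\right)^{2}}{3} + 15 \left(-3\right)\right) \left(\left(-1\right) 7\right) = - 11 \left(- \frac{\left(-2\right)^{2}}{3} - 45\right) \left(-7\right) = - 11 \left(\left(- \frac{1}{3}\right) 4 - 45\right) \left(-7\right) = - 11 \left(- \frac{4}{3} - 45\right) \left(-7\right) = \left(-11\right) \left(- \frac{139}{3}\right) \left(-7\right) = \frac{1529}{3} \left(-7\right) = - \frac{10703}{3}$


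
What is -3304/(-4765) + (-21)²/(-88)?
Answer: -1810613/419320 ≈ -4.3180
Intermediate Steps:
-3304/(-4765) + (-21)²/(-88) = -3304*(-1/4765) + 441*(-1/88) = 3304/4765 - 441/88 = -1810613/419320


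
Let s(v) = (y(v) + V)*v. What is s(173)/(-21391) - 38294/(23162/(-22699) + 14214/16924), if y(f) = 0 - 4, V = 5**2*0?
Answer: 157340900985390144/741734015941 ≈ 2.1213e+5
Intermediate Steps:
V = 0 (V = 25*0 = 0)
y(f) = -4
s(v) = -4*v (s(v) = (-4 + 0)*v = -4*v)
s(173)/(-21391) - 38294/(23162/(-22699) + 14214/16924) = -4*173/(-21391) - 38294/(23162/(-22699) + 14214/16924) = -692*(-1/21391) - 38294/(23162*(-1/22699) + 14214*(1/16924)) = 692/21391 - 38294/(-23162/22699 + 7107/8462) = 692/21391 - 38294/(-34675051/192078938) = 692/21391 - 38294*(-192078938/34675051) = 692/21391 + 7355470851772/34675051 = 157340900985390144/741734015941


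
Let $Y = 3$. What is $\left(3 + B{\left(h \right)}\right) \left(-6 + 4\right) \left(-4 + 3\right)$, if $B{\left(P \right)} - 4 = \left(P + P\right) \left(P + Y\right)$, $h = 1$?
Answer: $30$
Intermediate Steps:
$B{\left(P \right)} = 4 + 2 P \left(3 + P\right)$ ($B{\left(P \right)} = 4 + \left(P + P\right) \left(P + 3\right) = 4 + 2 P \left(3 + P\right)$)
$\left(3 + B{\left(h \right)}\right) \left(-6 + 4\right) \left(-4 + 3\right) = \left(3 + \left(4 + 2 \cdot 1^{2} + 6 \cdot 1\right)\right) \left(-6 + 4\right) \left(-4 + 3\right) = \left(3 + \left(4 + 2 \cdot 1 + 6\right)\right) \left(\left(-2\right) \left(-1\right)\right) = \left(3 + \left(4 + 2 + 6\right)\right) 2 = \left(3 + 12\right) 2 = 15 \cdot 2 = 30$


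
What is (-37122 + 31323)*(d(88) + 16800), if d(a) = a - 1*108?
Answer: -97307220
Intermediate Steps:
d(a) = -108 + a (d(a) = a - 108 = -108 + a)
(-37122 + 31323)*(d(88) + 16800) = (-37122 + 31323)*((-108 + 88) + 16800) = -5799*(-20 + 16800) = -5799*16780 = -97307220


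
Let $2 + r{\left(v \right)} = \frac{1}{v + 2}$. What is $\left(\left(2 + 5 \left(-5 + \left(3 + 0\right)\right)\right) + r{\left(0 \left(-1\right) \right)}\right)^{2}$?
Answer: $\frac{361}{4} \approx 90.25$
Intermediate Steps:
$r{\left(v \right)} = -2 + \frac{1}{2 + v}$ ($r{\left(v \right)} = -2 + \frac{1}{v + 2} = -2 + \frac{1}{2 + v}$)
$\left(\left(2 + 5 \left(-5 + \left(3 + 0\right)\right)\right) + r{\left(0 \left(-1\right) \right)}\right)^{2} = \left(\left(2 + 5 \left(-5 + \left(3 + 0\right)\right)\right) + \frac{-3 - 2 \cdot 0 \left(-1\right)}{2 + 0 \left(-1\right)}\right)^{2} = \left(\left(2 + 5 \left(-5 + 3\right)\right) + \frac{-3 - 0}{2 + 0}\right)^{2} = \left(\left(2 + 5 \left(-2\right)\right) + \frac{-3 + 0}{2}\right)^{2} = \left(\left(2 - 10\right) + \frac{1}{2} \left(-3\right)\right)^{2} = \left(-8 - \frac{3}{2}\right)^{2} = \left(- \frac{19}{2}\right)^{2} = \frac{361}{4}$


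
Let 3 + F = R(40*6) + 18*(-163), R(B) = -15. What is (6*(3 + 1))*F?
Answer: -70848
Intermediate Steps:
F = -2952 (F = -3 + (-15 + 18*(-163)) = -3 + (-15 - 2934) = -3 - 2949 = -2952)
(6*(3 + 1))*F = (6*(3 + 1))*(-2952) = (6*4)*(-2952) = 24*(-2952) = -70848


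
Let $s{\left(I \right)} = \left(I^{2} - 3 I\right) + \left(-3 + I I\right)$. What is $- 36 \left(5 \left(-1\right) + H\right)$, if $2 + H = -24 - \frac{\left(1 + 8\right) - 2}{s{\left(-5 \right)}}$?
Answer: $\frac{34722}{31} \approx 1120.1$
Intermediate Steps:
$s{\left(I \right)} = -3 - 3 I + 2 I^{2}$ ($s{\left(I \right)} = \left(I^{2} - 3 I\right) + \left(-3 + I^{2}\right) = -3 - 3 I + 2 I^{2}$)
$H = - \frac{1619}{62}$ ($H = -2 - \left(24 + \frac{\left(1 + 8\right) - 2}{-3 - -15 + 2 \left(-5\right)^{2}}\right) = -2 - \left(24 + \frac{9 - 2}{-3 + 15 + 2 \cdot 25}\right) = -2 - \left(24 + \frac{7}{-3 + 15 + 50}\right) = -2 - \left(24 + \frac{7}{62}\right) = -2 - \left(24 + 7 \cdot \frac{1}{62}\right) = -2 - \frac{1495}{62} = - \frac{1619}{62} \approx -26.113$)
$- 36 \left(5 \left(-1\right) + H\right) = - 36 \left(5 \left(-1\right) - \frac{1619}{62}\right) = - 36 \left(-5 - \frac{1619}{62}\right) = \left(-36\right) \left(- \frac{1929}{62}\right) = \frac{34722}{31}$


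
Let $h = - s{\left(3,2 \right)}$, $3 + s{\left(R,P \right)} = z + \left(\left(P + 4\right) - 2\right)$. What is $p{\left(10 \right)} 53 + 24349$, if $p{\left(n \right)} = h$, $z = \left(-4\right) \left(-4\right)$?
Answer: $23448$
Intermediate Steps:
$z = 16$
$s{\left(R,P \right)} = 15 + P$ ($s{\left(R,P \right)} = -3 + \left(16 + \left(\left(P + 4\right) - 2\right)\right) = -3 + \left(16 + \left(\left(4 + P\right) - 2\right)\right) = -3 + \left(16 + \left(2 + P\right)\right) = -3 + \left(18 + P\right) = 15 + P$)
$h = -17$ ($h = - (15 + 2) = \left(-1\right) 17 = -17$)
$p{\left(n \right)} = -17$
$p{\left(10 \right)} 53 + 24349 = \left(-17\right) 53 + 24349 = -901 + 24349 = 23448$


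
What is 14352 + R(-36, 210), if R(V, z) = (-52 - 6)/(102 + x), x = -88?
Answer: 100435/7 ≈ 14348.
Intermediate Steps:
R(V, z) = -29/7 (R(V, z) = (-52 - 6)/(102 - 88) = -58/14 = -58*1/14 = -29/7)
14352 + R(-36, 210) = 14352 - 29/7 = 100435/7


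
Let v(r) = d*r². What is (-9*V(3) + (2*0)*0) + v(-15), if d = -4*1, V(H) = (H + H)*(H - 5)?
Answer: -792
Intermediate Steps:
V(H) = 2*H*(-5 + H) (V(H) = (2*H)*(-5 + H) = 2*H*(-5 + H))
d = -4
v(r) = -4*r²
(-9*V(3) + (2*0)*0) + v(-15) = (-18*3*(-5 + 3) + (2*0)*0) - 4*(-15)² = (-18*3*(-2) + 0*0) - 4*225 = (-9*(-12) + 0) - 900 = (108 + 0) - 900 = 108 - 900 = -792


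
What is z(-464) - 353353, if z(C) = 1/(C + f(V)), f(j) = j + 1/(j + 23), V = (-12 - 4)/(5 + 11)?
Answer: -3614447859/10229 ≈ -3.5335e+5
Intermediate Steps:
V = -1 (V = -16/16 = -16*1/16 = -1)
f(j) = j + 1/(23 + j)
z(C) = 1/(-21/22 + C) (z(C) = 1/(C + (1 + (-1)² + 23*(-1))/(23 - 1)) = 1/(C + (1 + 1 - 23)/22) = 1/(C + (1/22)*(-21)) = 1/(C - 21/22) = 1/(-21/22 + C))
z(-464) - 353353 = 22/(-21 + 22*(-464)) - 353353 = 22/(-21 - 10208) - 353353 = 22/(-10229) - 353353 = 22*(-1/10229) - 353353 = -22/10229 - 353353 = -3614447859/10229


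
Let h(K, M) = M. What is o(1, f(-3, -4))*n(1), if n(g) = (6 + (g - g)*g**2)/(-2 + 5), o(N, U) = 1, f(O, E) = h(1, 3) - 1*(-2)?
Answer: 2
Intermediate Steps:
f(O, E) = 5 (f(O, E) = 3 - 1*(-2) = 3 + 2 = 5)
n(g) = 2 (n(g) = (6 + 0*g**2)/3 = (6 + 0)*(1/3) = 6*(1/3) = 2)
o(1, f(-3, -4))*n(1) = 1*2 = 2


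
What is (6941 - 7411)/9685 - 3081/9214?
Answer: -6834013/17847518 ≈ -0.38291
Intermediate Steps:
(6941 - 7411)/9685 - 3081/9214 = -470*1/9685 - 3081*1/9214 = -94/1937 - 3081/9214 = -6834013/17847518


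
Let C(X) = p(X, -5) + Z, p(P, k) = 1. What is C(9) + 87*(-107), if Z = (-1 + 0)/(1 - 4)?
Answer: -27923/3 ≈ -9307.7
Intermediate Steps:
Z = ⅓ (Z = -1/(-3) = -1*(-⅓) = ⅓ ≈ 0.33333)
C(X) = 4/3 (C(X) = 1 + ⅓ = 4/3)
C(9) + 87*(-107) = 4/3 + 87*(-107) = 4/3 - 9309 = -27923/3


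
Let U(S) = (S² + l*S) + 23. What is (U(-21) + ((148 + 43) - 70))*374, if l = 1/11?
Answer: 218076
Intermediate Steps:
l = 1/11 ≈ 0.090909
U(S) = 23 + S² + S/11 (U(S) = (S² + S/11) + 23 = 23 + S² + S/11)
(U(-21) + ((148 + 43) - 70))*374 = ((23 + (-21)² + (1/11)*(-21)) + ((148 + 43) - 70))*374 = ((23 + 441 - 21/11) + (191 - 70))*374 = (5083/11 + 121)*374 = (6414/11)*374 = 218076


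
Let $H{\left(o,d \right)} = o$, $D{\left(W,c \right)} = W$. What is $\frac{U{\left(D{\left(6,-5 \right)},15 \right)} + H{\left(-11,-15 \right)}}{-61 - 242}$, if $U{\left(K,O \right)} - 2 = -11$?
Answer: $\frac{20}{303} \approx 0.066007$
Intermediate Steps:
$U{\left(K,O \right)} = -9$ ($U{\left(K,O \right)} = 2 - 11 = -9$)
$\frac{U{\left(D{\left(6,-5 \right)},15 \right)} + H{\left(-11,-15 \right)}}{-61 - 242} = \frac{-9 - 11}{-61 - 242} = - \frac{20}{-303} = \left(-20\right) \left(- \frac{1}{303}\right) = \frac{20}{303}$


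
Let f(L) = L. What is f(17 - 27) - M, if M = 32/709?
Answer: -7122/709 ≈ -10.045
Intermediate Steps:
M = 32/709 (M = 32*(1/709) = 32/709 ≈ 0.045134)
f(17 - 27) - M = (17 - 27) - 1*32/709 = -10 - 32/709 = -7122/709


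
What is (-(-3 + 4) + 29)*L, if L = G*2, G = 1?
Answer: 56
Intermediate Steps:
L = 2 (L = 1*2 = 2)
(-(-3 + 4) + 29)*L = (-(-3 + 4) + 29)*2 = (-1*1 + 29)*2 = (-1 + 29)*2 = 28*2 = 56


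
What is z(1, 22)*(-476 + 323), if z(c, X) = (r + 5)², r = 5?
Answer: -15300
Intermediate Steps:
z(c, X) = 100 (z(c, X) = (5 + 5)² = 10² = 100)
z(1, 22)*(-476 + 323) = 100*(-476 + 323) = 100*(-153) = -15300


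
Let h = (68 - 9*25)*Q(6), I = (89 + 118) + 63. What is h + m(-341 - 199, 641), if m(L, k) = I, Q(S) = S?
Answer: -672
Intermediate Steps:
I = 270 (I = 207 + 63 = 270)
m(L, k) = 270
h = -942 (h = (68 - 9*25)*6 = (68 - 225)*6 = -157*6 = -942)
h + m(-341 - 199, 641) = -942 + 270 = -672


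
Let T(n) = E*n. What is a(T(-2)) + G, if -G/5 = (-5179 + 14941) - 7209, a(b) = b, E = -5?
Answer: -12755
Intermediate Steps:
T(n) = -5*n
G = -12765 (G = -5*((-5179 + 14941) - 7209) = -5*(9762 - 7209) = -5*2553 = -12765)
a(T(-2)) + G = -5*(-2) - 12765 = 10 - 12765 = -12755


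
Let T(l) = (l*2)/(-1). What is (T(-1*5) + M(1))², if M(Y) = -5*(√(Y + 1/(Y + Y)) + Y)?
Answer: 125/2 - 25*√6 ≈ 1.2628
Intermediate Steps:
T(l) = -2*l (T(l) = (2*l)*(-1) = -2*l)
M(Y) = -5*Y - 5*√(Y + 1/(2*Y)) (M(Y) = -5*(√(Y + 1/(2*Y)) + Y) = -5*(Y + √(Y + 1/(2*Y))) = -5*Y - 5*√(Y + 1/(2*Y)))
(T(-1*5) + M(1))² = (-(-2)*5 + (-5*1 - 5*√(2/1 + 4*1)/2))² = (-2*(-5) + (-5 - 5*√(2*1 + 4)/2))² = (10 + (-5 - 5*√(2 + 4)/2))² = (10 + (-5 - 5*√6/2))² = (5 - 5*√6/2)²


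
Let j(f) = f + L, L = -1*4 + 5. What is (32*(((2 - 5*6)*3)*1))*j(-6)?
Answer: 13440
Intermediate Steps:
L = 1 (L = -4 + 5 = 1)
j(f) = 1 + f (j(f) = f + 1 = 1 + f)
(32*(((2 - 5*6)*3)*1))*j(-6) = (32*(((2 - 5*6)*3)*1))*(1 - 6) = (32*(((2 - 30)*3)*1))*(-5) = (32*(-28*3*1))*(-5) = (32*(-84*1))*(-5) = (32*(-84))*(-5) = -2688*(-5) = 13440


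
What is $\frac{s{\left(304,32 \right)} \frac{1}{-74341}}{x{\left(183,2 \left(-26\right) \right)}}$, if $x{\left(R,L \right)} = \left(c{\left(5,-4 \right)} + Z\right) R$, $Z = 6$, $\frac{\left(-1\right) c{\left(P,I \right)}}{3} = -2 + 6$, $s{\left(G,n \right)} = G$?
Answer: $\frac{152}{40813209} \approx 3.7243 \cdot 10^{-6}$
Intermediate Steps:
$c{\left(P,I \right)} = -12$ ($c{\left(P,I \right)} = - 3 \left(-2 + 6\right) = \left(-3\right) 4 = -12$)
$x{\left(R,L \right)} = - 6 R$ ($x{\left(R,L \right)} = \left(-12 + 6\right) R = - 6 R$)
$\frac{s{\left(304,32 \right)} \frac{1}{-74341}}{x{\left(183,2 \left(-26\right) \right)}} = \frac{304 \frac{1}{-74341}}{\left(-6\right) 183} = \frac{304 \left(- \frac{1}{74341}\right)}{-1098} = \left(- \frac{304}{74341}\right) \left(- \frac{1}{1098}\right) = \frac{152}{40813209}$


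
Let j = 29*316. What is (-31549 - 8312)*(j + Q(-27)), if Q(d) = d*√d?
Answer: -365286204 + 3228741*I*√3 ≈ -3.6529e+8 + 5.5923e+6*I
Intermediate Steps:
Q(d) = d^(3/2)
j = 9164
(-31549 - 8312)*(j + Q(-27)) = (-31549 - 8312)*(9164 + (-27)^(3/2)) = -39861*(9164 - 81*I*√3) = -365286204 + 3228741*I*√3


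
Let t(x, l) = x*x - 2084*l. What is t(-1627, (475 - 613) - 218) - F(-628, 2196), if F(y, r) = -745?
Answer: 3389778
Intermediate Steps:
t(x, l) = x² - 2084*l
t(-1627, (475 - 613) - 218) - F(-628, 2196) = ((-1627)² - 2084*((475 - 613) - 218)) - 1*(-745) = (2647129 - 2084*(-138 - 218)) + 745 = (2647129 - 2084*(-356)) + 745 = (2647129 + 741904) + 745 = 3389033 + 745 = 3389778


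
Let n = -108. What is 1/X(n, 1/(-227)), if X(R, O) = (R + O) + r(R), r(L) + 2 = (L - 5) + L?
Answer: -227/75138 ≈ -0.0030211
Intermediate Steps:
r(L) = -7 + 2*L (r(L) = -2 + ((L - 5) + L) = -2 + ((-5 + L) + L) = -2 + (-5 + 2*L) = -7 + 2*L)
X(R, O) = -7 + O + 3*R (X(R, O) = (R + O) + (-7 + 2*R) = (O + R) + (-7 + 2*R) = -7 + O + 3*R)
1/X(n, 1/(-227)) = 1/(-7 + 1/(-227) + 3*(-108)) = 1/(-7 - 1/227 - 324) = 1/(-75138/227) = -227/75138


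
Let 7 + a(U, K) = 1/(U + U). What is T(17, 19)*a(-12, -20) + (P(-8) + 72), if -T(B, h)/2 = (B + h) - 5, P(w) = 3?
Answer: 6139/12 ≈ 511.58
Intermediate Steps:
T(B, h) = 10 - 2*B - 2*h (T(B, h) = -2*((B + h) - 5) = -2*(-5 + B + h) = 10 - 2*B - 2*h)
a(U, K) = -7 + 1/(2*U) (a(U, K) = -7 + 1/(U + U) = -7 + 1/(2*U))
T(17, 19)*a(-12, -20) + (P(-8) + 72) = (10 - 2*17 - 2*19)*(-7 + (½)/(-12)) + (3 + 72) = (10 - 34 - 38)*(-7 + (½)*(-1/12)) + 75 = -62*(-7 - 1/24) + 75 = -62*(-169/24) + 75 = 5239/12 + 75 = 6139/12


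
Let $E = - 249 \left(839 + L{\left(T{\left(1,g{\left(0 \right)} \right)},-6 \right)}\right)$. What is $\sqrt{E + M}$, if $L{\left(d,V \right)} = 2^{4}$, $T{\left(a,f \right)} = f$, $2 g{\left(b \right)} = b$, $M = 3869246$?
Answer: $\sqrt{3656351} \approx 1912.2$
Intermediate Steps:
$g{\left(b \right)} = \frac{b}{2}$
$L{\left(d,V \right)} = 16$
$E = -212895$ ($E = - 249 \left(839 + 16\right) = \left(-249\right) 855 = -212895$)
$\sqrt{E + M} = \sqrt{-212895 + 3869246} = \sqrt{3656351}$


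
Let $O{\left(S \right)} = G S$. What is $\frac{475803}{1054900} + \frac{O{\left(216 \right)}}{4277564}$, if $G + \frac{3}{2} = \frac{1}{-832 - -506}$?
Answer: $\frac{82923613366599}{183880392241700} \approx 0.45096$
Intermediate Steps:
$G = - \frac{245}{163}$ ($G = - \frac{3}{2} + \frac{1}{-832 - -506} = - \frac{3}{2} + \frac{1}{-832 + 506} = - \frac{3}{2} + \frac{1}{-326} = - \frac{3}{2} - \frac{1}{326} = - \frac{245}{163} \approx -1.5031$)
$O{\left(S \right)} = - \frac{245 S}{163}$
$\frac{475803}{1054900} + \frac{O{\left(216 \right)}}{4277564} = \frac{475803}{1054900} + \frac{\left(- \frac{245}{163}\right) 216}{4277564} = 475803 \cdot \frac{1}{1054900} - \frac{13230}{174310733} = \frac{475803}{1054900} - \frac{13230}{174310733} = \frac{82923613366599}{183880392241700}$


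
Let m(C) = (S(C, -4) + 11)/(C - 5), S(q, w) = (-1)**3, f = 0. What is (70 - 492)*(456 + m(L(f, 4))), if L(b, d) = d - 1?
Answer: -190322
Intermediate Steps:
S(q, w) = -1
L(b, d) = -1 + d
m(C) = 10/(-5 + C) (m(C) = (-1 + 11)/(C - 5) = 10/(-5 + C))
(70 - 492)*(456 + m(L(f, 4))) = (70 - 492)*(456 + 10/(-5 + (-1 + 4))) = -422*(456 + 10/(-5 + 3)) = -422*(456 + 10/(-2)) = -422*(456 + 10*(-1/2)) = -422*(456 - 5) = -422*451 = -190322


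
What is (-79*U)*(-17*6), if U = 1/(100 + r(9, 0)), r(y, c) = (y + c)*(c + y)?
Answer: 8058/181 ≈ 44.519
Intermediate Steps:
r(y, c) = (c + y)² (r(y, c) = (c + y)*(c + y) = (c + y)²)
U = 1/181 (U = 1/(100 + (0 + 9)²) = 1/(100 + 9²) = 1/(100 + 81) = 1/181 ≈ 0.0055249)
(-79*U)*(-17*6) = (-79*1/181)*(-17*6) = -79/181*(-102) = 8058/181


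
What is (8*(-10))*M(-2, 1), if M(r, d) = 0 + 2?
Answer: -160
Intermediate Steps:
M(r, d) = 2
(8*(-10))*M(-2, 1) = (8*(-10))*2 = -80*2 = -160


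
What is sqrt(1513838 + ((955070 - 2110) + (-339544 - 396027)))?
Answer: sqrt(1731227) ≈ 1315.8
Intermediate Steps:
sqrt(1513838 + ((955070 - 2110) + (-339544 - 396027))) = sqrt(1513838 + (952960 - 735571)) = sqrt(1513838 + 217389) = sqrt(1731227)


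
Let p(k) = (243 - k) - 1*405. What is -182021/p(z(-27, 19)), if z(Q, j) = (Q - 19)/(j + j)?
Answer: 3458399/3055 ≈ 1132.0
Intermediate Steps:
z(Q, j) = (-19 + Q)/(2*j) (z(Q, j) = (-19 + Q)/((2*j)) = (-19 + Q)*(1/(2*j)) = (-19 + Q)/(2*j))
p(k) = -162 - k (p(k) = (243 - k) - 405 = -162 - k)
-182021/p(z(-27, 19)) = -182021/(-162 - (-19 - 27)/(2*19)) = -182021/(-162 - (-46)/(2*19)) = -182021/(-162 - 1*(-23/19)) = -182021/(-162 + 23/19) = -182021/(-3055/19) = -182021*(-19/3055) = 3458399/3055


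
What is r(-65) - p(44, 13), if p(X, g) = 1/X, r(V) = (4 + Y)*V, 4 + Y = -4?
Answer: 11439/44 ≈ 259.98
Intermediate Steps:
Y = -8 (Y = -4 - 4 = -8)
r(V) = -4*V (r(V) = (4 - 8)*V = -4*V)
r(-65) - p(44, 13) = -4*(-65) - 1/44 = 260 - 1*1/44 = 260 - 1/44 = 11439/44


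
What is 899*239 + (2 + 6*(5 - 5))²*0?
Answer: 214861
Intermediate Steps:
899*239 + (2 + 6*(5 - 5))²*0 = 214861 + (2 + 6*0)²*0 = 214861 + (2 + 0)²*0 = 214861 + 2²*0 = 214861 + 4*0 = 214861 + 0 = 214861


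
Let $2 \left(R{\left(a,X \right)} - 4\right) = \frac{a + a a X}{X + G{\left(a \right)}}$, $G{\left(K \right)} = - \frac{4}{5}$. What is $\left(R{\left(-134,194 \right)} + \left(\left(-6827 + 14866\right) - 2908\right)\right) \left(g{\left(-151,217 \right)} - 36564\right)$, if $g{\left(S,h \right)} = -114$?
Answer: $- \frac{83556977055}{161} \approx -5.1899 \cdot 10^{8}$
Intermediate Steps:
$G{\left(K \right)} = - \frac{4}{5}$ ($G{\left(K \right)} = \left(-4\right) \frac{1}{5} = - \frac{4}{5}$)
$R{\left(a,X \right)} = 4 + \frac{a + X a^{2}}{2 \left(- \frac{4}{5} + X\right)}$ ($R{\left(a,X \right)} = 4 + \frac{\left(a + a a X\right) \frac{1}{X - \frac{4}{5}}}{2} = 4 + \frac{\left(a + a X a\right) \frac{1}{- \frac{4}{5} + X}}{2} = 4 + \frac{\left(a + X a^{2}\right) \frac{1}{- \frac{4}{5} + X}}{2} = 4 + \frac{\frac{1}{- \frac{4}{5} + X} \left(a + X a^{2}\right)}{2} = 4 + \frac{a + X a^{2}}{2 \left(- \frac{4}{5} + X\right)}$)
$\left(R{\left(-134,194 \right)} + \left(\left(-6827 + 14866\right) - 2908\right)\right) \left(g{\left(-151,217 \right)} - 36564\right) = \left(\frac{-32 + 5 \left(-134\right) + 40 \cdot 194 + 5 \cdot 194 \left(-134\right)^{2}}{2 \left(-4 + 5 \cdot 194\right)} + \left(\left(-6827 + 14866\right) - 2908\right)\right) \left(-114 - 36564\right) = \left(\frac{-32 - 670 + 7760 + 5 \cdot 194 \cdot 17956}{2 \left(-4 + 970\right)} + \left(8039 - 2908\right)\right) \left(-36678\right) = \left(\frac{-32 - 670 + 7760 + 17417320}{2 \cdot 966} + 5131\right) \left(-36678\right) = \left(\frac{1}{2} \cdot \frac{1}{966} \cdot 17424378 + 5131\right) \left(-36678\right) = \left(\frac{2904063}{322} + 5131\right) \left(-36678\right) = \frac{4556245}{322} \left(-36678\right) = - \frac{83556977055}{161}$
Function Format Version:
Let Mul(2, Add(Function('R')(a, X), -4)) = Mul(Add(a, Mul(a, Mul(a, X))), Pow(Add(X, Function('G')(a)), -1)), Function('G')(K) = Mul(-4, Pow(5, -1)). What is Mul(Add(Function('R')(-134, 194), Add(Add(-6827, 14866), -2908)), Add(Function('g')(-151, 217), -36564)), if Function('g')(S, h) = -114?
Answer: Rational(-83556977055, 161) ≈ -5.1899e+8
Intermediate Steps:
Function('G')(K) = Rational(-4, 5) (Function('G')(K) = Mul(-4, Rational(1, 5)) = Rational(-4, 5))
Function('R')(a, X) = Add(4, Mul(Rational(1, 2), Pow(Add(Rational(-4, 5), X), -1), Add(a, Mul(X, Pow(a, 2))))) (Function('R')(a, X) = Add(4, Mul(Rational(1, 2), Mul(Add(a, Mul(a, Mul(a, X))), Pow(Add(X, Rational(-4, 5)), -1)))) = Add(4, Mul(Rational(1, 2), Mul(Add(a, Mul(a, Mul(X, a))), Pow(Add(Rational(-4, 5), X), -1)))) = Add(4, Mul(Rational(1, 2), Mul(Add(a, Mul(X, Pow(a, 2))), Pow(Add(Rational(-4, 5), X), -1)))) = Add(4, Mul(Rational(1, 2), Mul(Pow(Add(Rational(-4, 5), X), -1), Add(a, Mul(X, Pow(a, 2)))))) = Add(4, Mul(Rational(1, 2), Pow(Add(Rational(-4, 5), X), -1), Add(a, Mul(X, Pow(a, 2))))))
Mul(Add(Function('R')(-134, 194), Add(Add(-6827, 14866), -2908)), Add(Function('g')(-151, 217), -36564)) = Mul(Add(Mul(Rational(1, 2), Pow(Add(-4, Mul(5, 194)), -1), Add(-32, Mul(5, -134), Mul(40, 194), Mul(5, 194, Pow(-134, 2)))), Add(Add(-6827, 14866), -2908)), Add(-114, -36564)) = Mul(Add(Mul(Rational(1, 2), Pow(Add(-4, 970), -1), Add(-32, -670, 7760, Mul(5, 194, 17956))), Add(8039, -2908)), -36678) = Mul(Add(Mul(Rational(1, 2), Pow(966, -1), Add(-32, -670, 7760, 17417320)), 5131), -36678) = Mul(Add(Mul(Rational(1, 2), Rational(1, 966), 17424378), 5131), -36678) = Mul(Add(Rational(2904063, 322), 5131), -36678) = Mul(Rational(4556245, 322), -36678) = Rational(-83556977055, 161)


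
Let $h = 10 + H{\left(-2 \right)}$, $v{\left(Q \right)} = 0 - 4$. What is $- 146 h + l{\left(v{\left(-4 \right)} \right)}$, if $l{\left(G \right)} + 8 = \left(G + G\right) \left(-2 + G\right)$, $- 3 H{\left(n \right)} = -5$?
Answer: $- \frac{4990}{3} \approx -1663.3$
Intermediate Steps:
$H{\left(n \right)} = \frac{5}{3}$ ($H{\left(n \right)} = \left(- \frac{1}{3}\right) \left(-5\right) = \frac{5}{3}$)
$v{\left(Q \right)} = -4$
$l{\left(G \right)} = -8 + 2 G \left(-2 + G\right)$ ($l{\left(G \right)} = -8 + \left(G + G\right) \left(-2 + G\right) = -8 + 2 G \left(-2 + G\right)$)
$h = \frac{35}{3}$ ($h = 10 + \frac{5}{3} = \frac{35}{3} \approx 11.667$)
$- 146 h + l{\left(v{\left(-4 \right)} \right)} = \left(-146\right) \frac{35}{3} - \left(-8 - 32\right) = - \frac{5110}{3} + \left(-8 + 16 + 2 \cdot 16\right) = - \frac{5110}{3} + \left(-8 + 16 + 32\right) = - \frac{5110}{3} + 40 = - \frac{4990}{3}$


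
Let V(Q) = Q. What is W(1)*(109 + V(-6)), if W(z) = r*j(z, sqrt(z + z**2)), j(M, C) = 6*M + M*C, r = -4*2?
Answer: -4944 - 824*sqrt(2) ≈ -6109.3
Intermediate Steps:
r = -8
j(M, C) = 6*M + C*M
W(z) = -8*z*(6 + sqrt(z + z**2))
W(1)*(109 + V(-6)) = (-8*1*(6 + sqrt(1*(1 + 1))))*(109 - 6) = -8*1*(6 + sqrt(1*2))*103 = -8*1*(6 + sqrt(2))*103 = (-48 - 8*sqrt(2))*103 = -4944 - 824*sqrt(2)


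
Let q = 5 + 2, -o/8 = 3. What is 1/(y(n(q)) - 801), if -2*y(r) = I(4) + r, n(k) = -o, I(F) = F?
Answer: -1/815 ≈ -0.0012270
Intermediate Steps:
o = -24 (o = -8*3 = -24)
q = 7
n(k) = 24 (n(k) = -1*(-24) = 24)
y(r) = -2 - r/2 (y(r) = -(4 + r)/2 = -2 - r/2)
1/(y(n(q)) - 801) = 1/((-2 - 1/2*24) - 801) = 1/((-2 - 12) - 801) = 1/(-14 - 801) = 1/(-815) = -1/815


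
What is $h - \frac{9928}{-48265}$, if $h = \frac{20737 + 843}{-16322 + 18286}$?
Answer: $\frac{265264323}{23698115} \approx 11.193$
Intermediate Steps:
$h = \frac{5395}{491}$ ($h = \frac{21580}{1964} = 21580 \cdot \frac{1}{1964} = \frac{5395}{491} \approx 10.988$)
$h - \frac{9928}{-48265} = \frac{5395}{491} - \frac{9928}{-48265} = \frac{5395}{491} - - \frac{9928}{48265} = \frac{5395}{491} + \frac{9928}{48265} = \frac{265264323}{23698115}$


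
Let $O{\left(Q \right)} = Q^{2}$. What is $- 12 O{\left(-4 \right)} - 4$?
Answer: $-196$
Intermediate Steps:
$- 12 O{\left(-4 \right)} - 4 = - 12 \left(-4\right)^{2} - 4 = \left(-12\right) 16 - 4 = -192 - 4 = -196$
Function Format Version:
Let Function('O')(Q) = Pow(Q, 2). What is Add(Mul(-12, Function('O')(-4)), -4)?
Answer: -196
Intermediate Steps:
Add(Mul(-12, Function('O')(-4)), -4) = Add(Mul(-12, Pow(-4, 2)), -4) = Add(Mul(-12, 16), -4) = Add(-192, -4) = -196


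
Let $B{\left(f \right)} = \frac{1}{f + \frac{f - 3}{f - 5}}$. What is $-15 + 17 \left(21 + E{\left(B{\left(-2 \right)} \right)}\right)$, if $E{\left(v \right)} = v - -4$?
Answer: $\frac{3571}{9} \approx 396.78$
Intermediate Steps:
$B{\left(f \right)} = \frac{1}{f + \frac{-3 + f}{-5 + f}}$
$E{\left(v \right)} = 4 + v$ ($E{\left(v \right)} = v + 4 = 4 + v$)
$-15 + 17 \left(21 + E{\left(B{\left(-2 \right)} \right)}\right) = -15 + 17 \left(21 + \left(4 + \frac{5 - -2}{3 - \left(-2\right)^{2} + 4 \left(-2\right)}\right)\right) = -15 + 17 \left(21 + \left(4 + \frac{5 + 2}{3 - 4 - 8}\right)\right) = -15 + 17 \left(21 + \left(4 + \frac{1}{3 - 4 - 8} \cdot 7\right)\right) = -15 + 17 \left(21 + \left(4 + \frac{1}{-9} \cdot 7\right)\right) = -15 + 17 \left(21 + \left(4 - \frac{7}{9}\right)\right) = -15 + 17 \left(21 + \frac{29}{9}\right) = -15 + 17 \cdot \frac{218}{9} = -15 + \frac{3706}{9} = \frac{3571}{9}$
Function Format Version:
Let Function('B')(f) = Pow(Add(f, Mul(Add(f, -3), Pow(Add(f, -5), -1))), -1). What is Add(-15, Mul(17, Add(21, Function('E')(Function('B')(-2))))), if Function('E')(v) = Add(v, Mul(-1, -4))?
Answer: Rational(3571, 9) ≈ 396.78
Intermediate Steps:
Function('B')(f) = Pow(Add(f, Mul(Pow(Add(-5, f), -1), Add(-3, f))), -1) (Function('B')(f) = Pow(Add(f, Mul(Add(-3, f), Pow(Add(-5, f), -1))), -1) = Pow(Add(f, Mul(Pow(Add(-5, f), -1), Add(-3, f))), -1))
Function('E')(v) = Add(4, v) (Function('E')(v) = Add(v, 4) = Add(4, v))
Add(-15, Mul(17, Add(21, Function('E')(Function('B')(-2))))) = Add(-15, Mul(17, Add(21, Add(4, Mul(Pow(Add(3, Mul(-1, Pow(-2, 2)), Mul(4, -2)), -1), Add(5, Mul(-1, -2))))))) = Add(-15, Mul(17, Add(21, Add(4, Mul(Pow(Add(3, Mul(-1, 4), -8), -1), Add(5, 2)))))) = Add(-15, Mul(17, Add(21, Add(4, Mul(Pow(Add(3, -4, -8), -1), 7))))) = Add(-15, Mul(17, Add(21, Add(4, Mul(Pow(-9, -1), 7))))) = Add(-15, Mul(17, Add(21, Add(4, Mul(Rational(-1, 9), 7))))) = Add(-15, Mul(17, Add(21, Add(4, Rational(-7, 9))))) = Add(-15, Mul(17, Add(21, Rational(29, 9)))) = Add(-15, Mul(17, Rational(218, 9))) = Add(-15, Rational(3706, 9)) = Rational(3571, 9)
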